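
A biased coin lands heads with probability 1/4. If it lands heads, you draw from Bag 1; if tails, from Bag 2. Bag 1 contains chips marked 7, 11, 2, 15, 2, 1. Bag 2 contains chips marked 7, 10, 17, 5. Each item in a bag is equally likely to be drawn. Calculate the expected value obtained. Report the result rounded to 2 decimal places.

E[X | Bag 1] = (7 + 11 + 2 + 15 + 2 + 1)/6 = 19/3
E[X | Bag 2] = (7 + 10 + 17 + 5)/4 = 39/4
E[X] = (1/4)·19/3 + (3/4)·39/4 = 427/48 ≈ 8.90

8.90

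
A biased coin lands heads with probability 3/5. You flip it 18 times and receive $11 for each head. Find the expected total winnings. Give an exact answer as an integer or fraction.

594/5 dollars

E[#heads] = 18·3/5 = 54/5 (linearity over flips).
E[winnings] = 11·54/5 = 594/5.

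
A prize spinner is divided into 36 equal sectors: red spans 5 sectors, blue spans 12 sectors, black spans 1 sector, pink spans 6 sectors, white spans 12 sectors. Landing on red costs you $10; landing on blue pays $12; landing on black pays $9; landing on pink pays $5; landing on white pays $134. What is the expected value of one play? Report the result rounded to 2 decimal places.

$48.36

E[payout] = (5/36)·(-10) + (12/36)·12 + (1/36)·9 + (6/36)·5 + (12/36)·134 = 1741/36
≈ $48.36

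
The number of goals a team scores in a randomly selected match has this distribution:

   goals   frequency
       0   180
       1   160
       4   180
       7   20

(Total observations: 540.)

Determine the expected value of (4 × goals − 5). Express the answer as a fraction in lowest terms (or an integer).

23/9

Total = 540, so P(goals=0) = 180/540, etc.
E[4x-5] = (1/3)·(-5) + (8/27)·(-1) + (1/3)·11 + (1/27)·23
     = 23/9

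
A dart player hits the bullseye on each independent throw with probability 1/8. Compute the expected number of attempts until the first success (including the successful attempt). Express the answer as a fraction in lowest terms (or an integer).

For a geometric distribution, E[trials] = 1/p = 1/(1/8) = 8.

8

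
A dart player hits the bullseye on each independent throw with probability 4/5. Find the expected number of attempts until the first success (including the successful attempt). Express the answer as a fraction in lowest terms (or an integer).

For a geometric distribution, E[trials] = 1/p = 1/(4/5) = 5/4.

5/4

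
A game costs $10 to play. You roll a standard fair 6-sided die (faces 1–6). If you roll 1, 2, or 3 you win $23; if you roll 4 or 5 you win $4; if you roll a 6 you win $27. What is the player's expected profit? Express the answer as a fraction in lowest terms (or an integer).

E[payout] = (1/3)·4 + (1/2)·23 + (1/6)·27 = 52/3
Expected profit = 52/3 − 10 = 22/3

22/3 dollars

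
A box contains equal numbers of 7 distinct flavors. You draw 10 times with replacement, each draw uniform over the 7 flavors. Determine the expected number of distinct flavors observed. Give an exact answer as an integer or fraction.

Let Xⱼ=1 if type j appears at least once. P(Xⱼ=1) = 1 − ((7−1)/7)^10 = 222009073/282475249.
E[#distinct] = 7·222009073/282475249 = 222009073/40353607.

222009073/40353607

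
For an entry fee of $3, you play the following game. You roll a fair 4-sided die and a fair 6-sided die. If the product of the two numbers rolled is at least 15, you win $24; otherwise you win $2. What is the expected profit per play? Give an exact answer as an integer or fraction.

43/12 dollars

E[payout] = (19/24)·2 + (5/24)·24 = 79/12
Expected profit = 79/12 − 3 = 43/12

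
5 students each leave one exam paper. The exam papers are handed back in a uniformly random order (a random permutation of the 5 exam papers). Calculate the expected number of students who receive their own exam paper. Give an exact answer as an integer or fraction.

Let Xᵢ = 1 if person i gets their own exam paper. For each i, P(Xᵢ=1) = 1/5.
By linearity of expectation, E[X₁+…+X_5] = 5·(1/5) = 1.

1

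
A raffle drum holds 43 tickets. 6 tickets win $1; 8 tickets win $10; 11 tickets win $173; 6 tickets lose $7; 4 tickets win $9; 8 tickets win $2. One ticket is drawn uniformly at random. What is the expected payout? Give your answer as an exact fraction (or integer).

1999/43 dollars

E[payout] = (6/43)·1 + (8/43)·10 + (11/43)·173 + (6/43)·(-7) + (4/43)·9 + (8/43)·2 = 1999/43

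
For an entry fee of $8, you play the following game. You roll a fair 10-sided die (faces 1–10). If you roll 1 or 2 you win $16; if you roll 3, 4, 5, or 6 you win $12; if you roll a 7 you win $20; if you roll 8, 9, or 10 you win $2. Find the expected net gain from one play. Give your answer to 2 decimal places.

$2.60

E[payout] = (3/10)·2 + (2/5)·12 + (1/5)·16 + (1/10)·20 = 53/5
Expected profit = 53/5 − 8 = 13/5 ≈ $2.60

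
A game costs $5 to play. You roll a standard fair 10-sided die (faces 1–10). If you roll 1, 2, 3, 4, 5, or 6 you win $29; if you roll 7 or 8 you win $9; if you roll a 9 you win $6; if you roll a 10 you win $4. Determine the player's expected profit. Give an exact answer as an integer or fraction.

E[payout] = (1/10)·4 + (1/10)·6 + (1/5)·9 + (3/5)·29 = 101/5
Expected profit = 101/5 − 5 = 76/5

76/5 dollars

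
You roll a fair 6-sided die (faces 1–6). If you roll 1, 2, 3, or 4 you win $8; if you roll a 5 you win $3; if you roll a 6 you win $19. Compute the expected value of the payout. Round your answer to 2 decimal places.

$9.00

E[payout] = (1/6)·3 + (2/3)·8 + (1/6)·19 = 9
≈ $9.00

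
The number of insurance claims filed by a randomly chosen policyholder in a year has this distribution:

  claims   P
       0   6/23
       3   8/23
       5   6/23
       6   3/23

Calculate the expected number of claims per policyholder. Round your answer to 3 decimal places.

3.130

E[X] = (6/23)·0 + (8/23)·3 + (6/23)·5 + (3/23)·6
     = 72/23 ≈ 3.130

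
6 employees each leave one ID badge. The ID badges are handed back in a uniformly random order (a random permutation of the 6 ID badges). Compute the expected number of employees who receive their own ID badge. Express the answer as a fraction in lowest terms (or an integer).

Let Xᵢ = 1 if person i gets their own ID badge. For each i, P(Xᵢ=1) = 1/6.
By linearity of expectation, E[X₁+…+X_6] = 6·(1/6) = 1.

1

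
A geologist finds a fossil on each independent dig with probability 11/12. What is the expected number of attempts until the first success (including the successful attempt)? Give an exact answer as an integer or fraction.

12/11

For a geometric distribution, E[trials] = 1/p = 1/(11/12) = 12/11.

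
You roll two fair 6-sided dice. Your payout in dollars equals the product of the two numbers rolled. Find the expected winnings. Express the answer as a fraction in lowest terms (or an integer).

Distribution of the product of the two numbers rolled: 1 w.p. 1/36, 2 w.p. 1/18, 3 w.p. 1/18, 4 w.p. 1/12, 5 w.p. 1/18, 6 w.p. 1/9, …
E[payout] = (1/36)·1 + (1/18)·2 + (1/18)·3 + (1/12)·4 + (1/18)·5 + (1/9)·6 + (1/18)·8 + (1/36)·9 + (1/18)·10 + (1/9)·12 + (1/18)·15 + (1/36)·16 + (1/18)·18 + (1/18)·20 + (1/18)·24 + (1/36)·25 + (1/18)·30 + (1/36)·36 = 49/4

49/4 dollars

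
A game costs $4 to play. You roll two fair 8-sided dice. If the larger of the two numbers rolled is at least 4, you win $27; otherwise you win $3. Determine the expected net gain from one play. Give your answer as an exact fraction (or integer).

E[payout] = (9/64)·3 + (55/64)·27 = 189/8
Expected profit = 189/8 − 4 = 157/8

157/8 dollars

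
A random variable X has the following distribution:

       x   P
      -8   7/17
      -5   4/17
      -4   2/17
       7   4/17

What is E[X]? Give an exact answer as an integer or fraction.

E[X] = (7/17)·(-8) + (4/17)·(-5) + (2/17)·(-4) + (4/17)·7
     = -56/17

-56/17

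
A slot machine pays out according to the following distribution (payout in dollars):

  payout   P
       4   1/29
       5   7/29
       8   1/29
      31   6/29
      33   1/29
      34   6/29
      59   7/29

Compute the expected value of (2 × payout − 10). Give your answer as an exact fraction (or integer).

E[2x-10] = (1/29)·(-2) + (7/29)·0 + (1/29)·6 + (6/29)·52 + (1/29)·56 + (6/29)·58 + (7/29)·108
     = 1476/29

1476/29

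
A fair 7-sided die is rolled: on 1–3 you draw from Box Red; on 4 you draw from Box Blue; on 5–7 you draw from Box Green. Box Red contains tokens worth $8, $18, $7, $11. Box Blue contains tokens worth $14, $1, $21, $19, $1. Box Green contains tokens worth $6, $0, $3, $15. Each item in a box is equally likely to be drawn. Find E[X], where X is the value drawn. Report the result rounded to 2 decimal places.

E[X | Box Red] = (8 + 18 + 7 + 11)/4 = 11
E[X | Box Blue] = (14 + 1 + 21 + 19 + 1)/5 = 56/5
E[X | Box Green] = (6 + 0 + 3 + 15)/4 = 6
E[X] = (3/7)·11 + (1/7)·56/5 + (3/7)·6 = 311/35 ≈ 8.89

$8.89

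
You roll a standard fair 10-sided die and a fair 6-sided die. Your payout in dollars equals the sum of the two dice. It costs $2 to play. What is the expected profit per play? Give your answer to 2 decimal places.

Distribution of the sum of the two dice: 2 w.p. 1/60, 3 w.p. 1/30, 4 w.p. 1/20, 5 w.p. 1/15, 6 w.p. 1/12, 7 w.p. 1/10, …
E[payout] = (1/60)·2 + (1/30)·3 + (1/20)·4 + (1/15)·5 + (1/12)·6 + (1/10)·7 + (1/10)·8 + (1/10)·9 + (1/10)·10 + (1/10)·11 + (1/12)·12 + (1/15)·13 + (1/20)·14 + (1/30)·15 + (1/60)·16 = 9
Expected profit = 9 − 2 = 7 ≈ $7.00

$7.00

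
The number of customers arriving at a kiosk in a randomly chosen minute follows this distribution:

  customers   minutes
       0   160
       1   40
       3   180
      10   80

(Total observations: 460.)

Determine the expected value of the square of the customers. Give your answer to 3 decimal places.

21.000

Total = 460, so P(customers=0) = 160/460, etc.
E[X²] = (8/23)·0 + (2/23)·1 + (9/23)·9 + (4/23)·100
     = 21 ≈ 21.000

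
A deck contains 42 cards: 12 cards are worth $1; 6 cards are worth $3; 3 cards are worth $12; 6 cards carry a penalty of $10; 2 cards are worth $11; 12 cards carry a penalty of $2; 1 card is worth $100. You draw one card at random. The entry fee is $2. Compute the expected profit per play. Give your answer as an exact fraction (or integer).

10/21 dollars

E[payout] = (12/42)·1 + (6/42)·3 + (3/42)·12 + (6/42)·(-10) + (2/42)·11 + (12/42)·(-2) + (1/42)·100 = 52/21
Expected profit = 52/21 − 2 = 10/21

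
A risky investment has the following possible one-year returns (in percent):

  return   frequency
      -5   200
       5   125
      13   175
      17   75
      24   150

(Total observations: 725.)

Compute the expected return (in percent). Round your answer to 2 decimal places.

Total = 725, so P(return=-5) = 200/725, etc.
E[X] = (8/29)·(-5) + (5/29)·5 + (7/29)·13 + (3/29)·17 + (6/29)·24
     = 271/29 ≈ 9.34

9.34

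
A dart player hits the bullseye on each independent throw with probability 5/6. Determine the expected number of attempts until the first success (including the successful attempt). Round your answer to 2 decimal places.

For a geometric distribution, E[trials] = 1/p = 1/(5/6) = 6/5.
≈ 1.20

1.20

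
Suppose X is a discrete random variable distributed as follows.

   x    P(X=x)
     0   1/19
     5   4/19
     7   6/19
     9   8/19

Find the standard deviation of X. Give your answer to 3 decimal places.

2.259

E[X] = 134/19, E[X²] = 1042/19
Var(X) = E[X²] − (E[X])² = 1042/19 − 17956/361 = 1842/361
SD(X) = √(1842/361) ≈ 2.259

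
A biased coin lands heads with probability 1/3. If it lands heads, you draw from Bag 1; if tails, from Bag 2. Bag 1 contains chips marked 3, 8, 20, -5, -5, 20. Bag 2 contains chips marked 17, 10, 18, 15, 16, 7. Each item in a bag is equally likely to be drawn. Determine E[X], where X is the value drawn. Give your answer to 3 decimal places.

E[X | Bag 1] = (3 + 8 + 20 − 5 − 5 + 20)/6 = 41/6
E[X | Bag 2] = (17 + 10 + 18 + 15 + 16 + 7)/6 = 83/6
E[X] = (1/3)·41/6 + (2/3)·83/6 = 23/2 ≈ 11.500

11.500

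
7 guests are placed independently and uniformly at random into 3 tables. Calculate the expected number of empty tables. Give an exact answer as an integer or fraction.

Let Xⱼ=1 if table j is empty. P(Xⱼ=1) = ((3-1)/3)^7 = 128/2187.
By linearity, E[#empty] = 3·128/2187 = 128/729.

128/729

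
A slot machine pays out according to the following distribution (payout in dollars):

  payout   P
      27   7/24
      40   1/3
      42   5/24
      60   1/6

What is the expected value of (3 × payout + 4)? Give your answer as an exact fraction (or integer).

E[3x+4] = (7/24)·85 + (1/3)·124 + (5/24)·130 + (1/6)·184
     = 991/8

991/8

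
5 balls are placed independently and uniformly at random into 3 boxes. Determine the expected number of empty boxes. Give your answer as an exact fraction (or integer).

Let Xⱼ=1 if box j is empty. P(Xⱼ=1) = ((3-1)/3)^5 = 32/243.
By linearity, E[#empty] = 3·32/243 = 32/81.

32/81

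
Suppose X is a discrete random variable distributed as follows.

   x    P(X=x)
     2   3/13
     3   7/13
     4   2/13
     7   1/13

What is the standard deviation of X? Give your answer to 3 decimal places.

1.250

E[X] = 42/13, E[X²] = 12
Var(X) = E[X²] − (E[X])² = 12 − 1764/169 = 264/169
SD(X) = √(264/169) ≈ 1.250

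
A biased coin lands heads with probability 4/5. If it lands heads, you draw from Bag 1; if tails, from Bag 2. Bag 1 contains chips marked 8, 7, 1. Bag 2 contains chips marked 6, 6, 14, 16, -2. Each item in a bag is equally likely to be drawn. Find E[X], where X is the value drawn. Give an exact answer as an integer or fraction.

E[X | Bag 1] = (8 + 7 + 1)/3 = 16/3
E[X | Bag 2] = (6 + 6 + 14 + 16 − 2)/5 = 8
E[X] = (4/5)·16/3 + (1/5)·8 = 88/15

88/15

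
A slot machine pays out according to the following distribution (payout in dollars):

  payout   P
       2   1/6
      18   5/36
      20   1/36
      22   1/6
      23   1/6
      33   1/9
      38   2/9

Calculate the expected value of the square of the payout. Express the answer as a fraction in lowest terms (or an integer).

E[X²] = (1/6)·4 + (5/36)·324 + (1/36)·400 + (1/6)·484 + (1/6)·529 + (1/9)·1089 + (2/9)·1444
     = 1335/2

1335/2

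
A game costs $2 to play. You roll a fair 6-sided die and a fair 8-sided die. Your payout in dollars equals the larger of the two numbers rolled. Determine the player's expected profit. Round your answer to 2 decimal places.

Distribution of the larger of the two numbers rolled: 1 w.p. 1/48, 2 w.p. 1/16, 3 w.p. 5/48, 4 w.p. 7/48, 5 w.p. 3/16, 6 w.p. 11/48, …
E[payout] = (1/48)·1 + (1/16)·2 + (5/48)·3 + (7/48)·4 + (3/16)·5 + (11/48)·6 + (1/8)·7 + (1/8)·8 = 251/48
Expected profit = 251/48 − 2 = 155/48 ≈ $3.23

$3.23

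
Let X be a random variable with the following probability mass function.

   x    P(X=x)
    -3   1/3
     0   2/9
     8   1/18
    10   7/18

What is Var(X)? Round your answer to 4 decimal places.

34.3333

E[X] = (1/3)·(-3) + (2/9)·0 + (1/18)·8 + (7/18)·10 = 10/3
E[X²] = (1/3)·9 + (2/9)·0 + (1/18)·64 + (7/18)·100 = 409/9
Var(X) = 409/9 − (10/3)² = 103/3 ≈ 34.3333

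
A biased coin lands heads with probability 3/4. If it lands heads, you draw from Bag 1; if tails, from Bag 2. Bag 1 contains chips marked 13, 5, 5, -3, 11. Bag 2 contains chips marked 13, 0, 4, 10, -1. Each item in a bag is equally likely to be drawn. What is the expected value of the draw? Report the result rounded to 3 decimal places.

5.950

E[X | Bag 1] = (13 + 5 + 5 − 3 + 11)/5 = 31/5
E[X | Bag 2] = (13 + 0 + 4 + 10 − 1)/5 = 26/5
E[X] = (3/4)·31/5 + (1/4)·26/5 = 119/20 ≈ 5.950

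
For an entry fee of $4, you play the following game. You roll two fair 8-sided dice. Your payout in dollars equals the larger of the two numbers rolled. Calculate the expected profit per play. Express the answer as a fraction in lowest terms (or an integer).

Distribution of the larger of the two numbers rolled: 1 w.p. 1/64, 2 w.p. 3/64, 3 w.p. 5/64, 4 w.p. 7/64, 5 w.p. 9/64, 6 w.p. 11/64, …
E[payout] = (1/64)·1 + (3/64)·2 + (5/64)·3 + (7/64)·4 + (9/64)·5 + (11/64)·6 + (13/64)·7 + (15/64)·8 = 93/16
Expected profit = 93/16 − 4 = 29/16

29/16 dollars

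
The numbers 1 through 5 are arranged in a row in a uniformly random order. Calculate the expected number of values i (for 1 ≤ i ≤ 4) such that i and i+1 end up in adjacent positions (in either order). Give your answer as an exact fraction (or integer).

For each i ∈ {1,…,4}, let Xᵢ = 1 if i and i+1 are adjacent. P(Xᵢ=1) = 2·(5−1)!/5! = 2/5.
By linearity, E[ΣXᵢ] = (4)·(2/5) = 8/5.

8/5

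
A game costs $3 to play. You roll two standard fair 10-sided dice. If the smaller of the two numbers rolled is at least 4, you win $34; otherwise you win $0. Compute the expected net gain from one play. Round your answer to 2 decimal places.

$13.66

E[payout] = (51/100)·0 + (49/100)·34 = 833/50
Expected profit = 833/50 − 3 = 683/50 ≈ $13.66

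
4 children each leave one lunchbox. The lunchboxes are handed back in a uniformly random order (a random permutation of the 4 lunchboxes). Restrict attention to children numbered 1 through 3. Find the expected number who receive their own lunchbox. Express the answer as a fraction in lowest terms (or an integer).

3/4

Let Xᵢ = 1 if person i gets their own lunchbox. For each i, P(Xᵢ=1) = 1/4.
By linearity of expectation, E[X₁+…+X_3] = 3·(1/4) = 3/4.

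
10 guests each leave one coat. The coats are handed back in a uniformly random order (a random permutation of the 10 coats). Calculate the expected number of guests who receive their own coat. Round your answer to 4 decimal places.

1.0000

Let Xᵢ = 1 if person i gets their own coat. For each i, P(Xᵢ=1) = 1/10.
By linearity of expectation, E[X₁+…+X_10] = 10·(1/10) = 1.
≈ 1.0000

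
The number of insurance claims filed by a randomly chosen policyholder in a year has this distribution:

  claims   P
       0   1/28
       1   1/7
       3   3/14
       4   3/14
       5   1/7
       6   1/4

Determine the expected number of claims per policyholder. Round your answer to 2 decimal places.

E[X] = (1/28)·0 + (1/7)·1 + (3/14)·3 + (3/14)·4 + (1/7)·5 + (1/4)·6
     = 27/7 ≈ 3.86

3.86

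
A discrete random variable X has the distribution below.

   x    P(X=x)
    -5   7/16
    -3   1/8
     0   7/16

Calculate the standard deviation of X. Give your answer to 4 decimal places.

E[X] = -41/16, E[X²] = 193/16
Var(X) = E[X²] − (E[X])² = 193/16 − 1681/256 = 1407/256
SD(X) = √(1407/256) ≈ 2.3444

2.3444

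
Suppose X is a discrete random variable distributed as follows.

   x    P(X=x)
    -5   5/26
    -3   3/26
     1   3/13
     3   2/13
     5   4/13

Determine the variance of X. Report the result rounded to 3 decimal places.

14.302

E[X] = (5/26)·(-5) + (3/26)·(-3) + (3/13)·1 + (2/13)·3 + (4/13)·5 = 12/13
E[X²] = (5/26)·25 + (3/26)·9 + (3/13)·1 + (2/13)·9 + (4/13)·25 = 197/13
Var(X) = 197/13 − (12/13)² = 2417/169 ≈ 14.302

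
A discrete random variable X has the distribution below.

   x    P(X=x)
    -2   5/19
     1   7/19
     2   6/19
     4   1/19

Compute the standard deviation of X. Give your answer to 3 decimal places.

E[X] = 13/19, E[X²] = 67/19
Var(X) = E[X²] − (E[X])² = 67/19 − 169/361 = 1104/361
SD(X) = √(1104/361) ≈ 1.749

1.749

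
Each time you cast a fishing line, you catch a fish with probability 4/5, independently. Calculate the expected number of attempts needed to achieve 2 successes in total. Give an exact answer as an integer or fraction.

5/2

By linearity (sum of 2 independent geometric waits), E[trials] = 2/p = 2/(4/5) = 5/2.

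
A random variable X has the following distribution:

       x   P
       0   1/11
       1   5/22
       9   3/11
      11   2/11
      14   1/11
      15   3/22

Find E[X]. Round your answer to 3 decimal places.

8.000

E[X] = (1/11)·0 + (5/22)·1 + (3/11)·9 + (2/11)·11 + (1/11)·14 + (3/22)·15
     = 8 ≈ 8.000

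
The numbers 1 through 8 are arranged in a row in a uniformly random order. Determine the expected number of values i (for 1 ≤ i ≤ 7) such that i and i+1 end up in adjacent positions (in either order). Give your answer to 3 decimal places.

1.750

For each i ∈ {1,…,7}, let Xᵢ = 1 if i and i+1 are adjacent. P(Xᵢ=1) = 2·(8−1)!/8! = 2/8.
By linearity, E[ΣXᵢ] = (7)·(2/8) = 7/4.
≈ 1.750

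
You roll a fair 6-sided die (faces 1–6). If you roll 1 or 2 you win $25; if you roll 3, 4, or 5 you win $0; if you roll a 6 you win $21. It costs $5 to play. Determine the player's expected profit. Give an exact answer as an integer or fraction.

E[payout] = (1/2)·0 + (1/6)·21 + (1/3)·25 = 71/6
Expected profit = 71/6 − 5 = 41/6

41/6 dollars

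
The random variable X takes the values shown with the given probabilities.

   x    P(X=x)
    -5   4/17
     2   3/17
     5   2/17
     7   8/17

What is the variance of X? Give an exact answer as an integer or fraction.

6714/289

E[X] = (4/17)·(-5) + (3/17)·2 + (2/17)·5 + (8/17)·7 = 52/17
E[X²] = (4/17)·25 + (3/17)·4 + (2/17)·25 + (8/17)·49 = 554/17
Var(X) = 554/17 − (52/17)² = 6714/289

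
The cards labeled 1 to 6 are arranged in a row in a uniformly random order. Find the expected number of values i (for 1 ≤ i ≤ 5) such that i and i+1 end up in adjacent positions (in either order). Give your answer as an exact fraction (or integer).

For each i ∈ {1,…,5}, let Xᵢ = 1 if i and i+1 are adjacent. P(Xᵢ=1) = 2·(6−1)!/6! = 2/6.
By linearity, E[ΣXᵢ] = (5)·(2/6) = 5/3.

5/3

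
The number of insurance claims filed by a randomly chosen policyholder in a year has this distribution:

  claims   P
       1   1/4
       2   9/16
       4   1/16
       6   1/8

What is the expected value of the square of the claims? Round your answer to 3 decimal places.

E[X²] = (1/4)·1 + (9/16)·4 + (1/16)·16 + (1/8)·36
     = 8 ≈ 8.000

8.000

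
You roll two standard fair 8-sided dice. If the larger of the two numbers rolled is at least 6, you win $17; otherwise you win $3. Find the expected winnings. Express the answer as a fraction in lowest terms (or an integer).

369/32 dollars

E[payout] = (25/64)·3 + (39/64)·17 = 369/32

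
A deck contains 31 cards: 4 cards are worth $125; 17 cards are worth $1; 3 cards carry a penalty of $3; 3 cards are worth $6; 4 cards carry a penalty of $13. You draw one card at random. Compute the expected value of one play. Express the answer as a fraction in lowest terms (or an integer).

474/31 dollars

E[payout] = (4/31)·125 + (17/31)·1 + (3/31)·(-3) + (3/31)·6 + (4/31)·(-13) = 474/31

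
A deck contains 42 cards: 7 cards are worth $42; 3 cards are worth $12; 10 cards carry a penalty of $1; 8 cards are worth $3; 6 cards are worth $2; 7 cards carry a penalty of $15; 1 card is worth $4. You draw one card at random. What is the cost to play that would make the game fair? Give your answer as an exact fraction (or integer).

85/14 dollars

E[payout] = (7/42)·42 + (3/42)·12 + (10/42)·(-1) + (8/42)·3 + (6/42)·2 + (7/42)·(-15) + (1/42)·4 = 85/14
Fair fee = E[payout] = 85/14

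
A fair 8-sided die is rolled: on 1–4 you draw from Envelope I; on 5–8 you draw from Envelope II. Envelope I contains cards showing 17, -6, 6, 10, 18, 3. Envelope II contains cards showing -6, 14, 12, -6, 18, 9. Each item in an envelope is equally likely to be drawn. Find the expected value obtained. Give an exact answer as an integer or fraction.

89/12

E[X | Envelope I] = (17 − 6 + 6 + 10 + 18 + 3)/6 = 8
E[X | Envelope II] = (-6 + 14 + 12 − 6 + 18 + 9)/6 = 41/6
E[X] = (1/2)·8 + (1/2)·41/6 = 89/12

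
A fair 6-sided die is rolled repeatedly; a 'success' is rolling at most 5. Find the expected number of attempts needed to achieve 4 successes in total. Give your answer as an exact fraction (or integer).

24/5

By linearity (sum of 4 independent geometric waits), E[trials] = 4/p = 4/(5/6) = 24/5.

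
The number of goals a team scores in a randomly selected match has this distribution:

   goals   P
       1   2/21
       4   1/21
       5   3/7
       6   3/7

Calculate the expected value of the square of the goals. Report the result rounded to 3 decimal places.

27.000

E[X²] = (2/21)·1 + (1/21)·16 + (3/7)·25 + (3/7)·36
     = 27 ≈ 27.000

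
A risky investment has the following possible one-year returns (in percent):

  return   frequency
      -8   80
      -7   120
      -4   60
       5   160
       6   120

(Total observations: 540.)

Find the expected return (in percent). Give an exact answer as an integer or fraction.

Total = 540, so P(return=-8) = 80/540, etc.
E[X] = (4/27)·(-8) + (2/9)·(-7) + (1/9)·(-4) + (8/27)·5 + (2/9)·6
     = -10/27

-10/27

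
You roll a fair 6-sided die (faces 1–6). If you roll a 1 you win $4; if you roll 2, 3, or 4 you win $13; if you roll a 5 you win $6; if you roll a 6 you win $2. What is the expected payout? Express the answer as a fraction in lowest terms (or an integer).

17/2 dollars

E[payout] = (1/6)·2 + (1/6)·4 + (1/6)·6 + (1/2)·13 = 17/2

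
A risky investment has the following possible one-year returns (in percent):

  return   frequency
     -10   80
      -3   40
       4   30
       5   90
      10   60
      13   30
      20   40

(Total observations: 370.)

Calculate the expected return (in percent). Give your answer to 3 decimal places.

Total = 370, so P(return=-10) = 80/370, etc.
E[X] = (8/37)·(-10) + (4/37)·(-3) + (3/37)·4 + (9/37)·5 + (6/37)·10 + (3/37)·13 + (4/37)·20
     = 144/37 ≈ 3.892

3.892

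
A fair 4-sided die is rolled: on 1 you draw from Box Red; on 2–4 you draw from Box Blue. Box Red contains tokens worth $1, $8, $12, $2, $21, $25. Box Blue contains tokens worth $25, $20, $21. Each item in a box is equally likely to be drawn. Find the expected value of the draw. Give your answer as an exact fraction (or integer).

E[X | Box Red] = (1 + 8 + 12 + 2 + 21 + 25)/6 = 23/2
E[X | Box Blue] = (25 + 20 + 21)/3 = 22
E[X] = (1/4)·23/2 + (3/4)·22 = 155/8

155/8 dollars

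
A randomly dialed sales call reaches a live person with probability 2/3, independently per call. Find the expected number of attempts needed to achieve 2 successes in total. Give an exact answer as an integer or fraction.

By linearity (sum of 2 independent geometric waits), E[trials] = 2/p = 2/(2/3) = 3.

3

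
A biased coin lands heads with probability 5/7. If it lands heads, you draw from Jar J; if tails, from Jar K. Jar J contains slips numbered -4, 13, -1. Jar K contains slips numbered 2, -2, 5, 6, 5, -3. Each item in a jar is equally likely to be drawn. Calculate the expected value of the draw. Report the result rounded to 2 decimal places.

E[X | Jar J] = (-4 + 13 − 1)/3 = 8/3
E[X | Jar K] = (2 − 2 + 5 + 6 + 5 − 3)/6 = 13/6
E[X] = (5/7)·8/3 + (2/7)·13/6 = 53/21 ≈ 2.52

2.52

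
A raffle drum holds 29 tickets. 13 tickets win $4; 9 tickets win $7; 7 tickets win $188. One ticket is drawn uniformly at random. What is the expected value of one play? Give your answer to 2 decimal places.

E[payout] = (13/29)·4 + (9/29)·7 + (7/29)·188 = 1431/29
≈ $49.34

$49.34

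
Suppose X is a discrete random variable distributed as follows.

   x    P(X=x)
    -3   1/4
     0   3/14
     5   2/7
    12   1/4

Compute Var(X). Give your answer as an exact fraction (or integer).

24979/784

E[X] = (1/4)·(-3) + (3/14)·0 + (2/7)·5 + (1/4)·12 = 103/28
E[X²] = (1/4)·9 + (3/14)·0 + (2/7)·25 + (1/4)·144 = 1271/28
Var(X) = 1271/28 − (103/28)² = 24979/784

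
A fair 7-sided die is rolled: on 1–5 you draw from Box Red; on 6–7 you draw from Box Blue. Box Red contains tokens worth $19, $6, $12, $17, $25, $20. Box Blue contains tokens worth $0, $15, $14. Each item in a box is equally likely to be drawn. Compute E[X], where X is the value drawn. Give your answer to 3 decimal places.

$14.548

E[X | Box Red] = (19 + 6 + 12 + 17 + 25 + 20)/6 = 33/2
E[X | Box Blue] = (0 + 15 + 14)/3 = 29/3
E[X] = (5/7)·33/2 + (2/7)·29/3 = 611/42 ≈ 14.548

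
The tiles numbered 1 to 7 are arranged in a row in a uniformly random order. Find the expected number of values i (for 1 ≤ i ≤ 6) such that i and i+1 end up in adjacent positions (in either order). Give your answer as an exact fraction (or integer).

12/7

For each i ∈ {1,…,6}, let Xᵢ = 1 if i and i+1 are adjacent. P(Xᵢ=1) = 2·(7−1)!/7! = 2/7.
By linearity, E[ΣXᵢ] = (6)·(2/7) = 12/7.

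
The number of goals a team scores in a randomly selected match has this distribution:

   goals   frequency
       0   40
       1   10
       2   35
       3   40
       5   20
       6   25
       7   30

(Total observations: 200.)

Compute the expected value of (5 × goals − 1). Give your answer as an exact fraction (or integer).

Total = 200, so P(goals=0) = 40/200, etc.
E[5x-1] = (1/5)·(-1) + (1/20)·4 + (7/40)·9 + (1/5)·14 + (1/10)·24 + (1/8)·29 + (3/20)·34
     = 31/2

31/2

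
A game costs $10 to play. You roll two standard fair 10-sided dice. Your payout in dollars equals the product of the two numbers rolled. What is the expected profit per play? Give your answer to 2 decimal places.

Distribution of the product of the two numbers rolled: 1 w.p. 1/100, 2 w.p. 1/50, 3 w.p. 1/50, 4 w.p. 3/100, 5 w.p. 1/50, 6 w.p. 1/25, …
E[payout] = (1/100)·1 + (1/50)·2 + (1/50)·3 + (3/100)·4 + (1/50)·5 + (1/25)·6 + (1/50)·7 + (1/25)·8 + (3/100)·9 + (1/25)·10 + (1/25)·12 + (1/50)·14 + (1/50)·15 + (3/100)·16 + (1/25)·18 + (1/25)·20 + (1/50)·21 + (1/25)·24 + (1/100)·25 + (1/50)·27 + (1/50)·28 + (1/25)·30 + (1/50)·32 + (1/50)·35 + (3/100)·36 + (1/25)·40 + (1/50)·42 + (1/50)·45 + (1/50)·48 + (1/100)·49 + (1/50)·50 + (1/50)·54 + (1/50)·56 + (1/50)·60 + (1/50)·63 + (1/100)·64 + (1/50)·70 + (1/50)·72 + (1/50)·80 + (1/100)·81 + (1/50)·90 + (1/100)·100 = 121/4
Expected profit = 121/4 − 10 = 81/4 ≈ $20.25

$20.25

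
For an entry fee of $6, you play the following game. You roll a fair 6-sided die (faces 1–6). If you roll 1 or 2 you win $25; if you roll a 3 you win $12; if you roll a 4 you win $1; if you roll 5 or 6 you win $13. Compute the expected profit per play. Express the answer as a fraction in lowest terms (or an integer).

E[payout] = (1/6)·1 + (1/6)·12 + (1/3)·13 + (1/3)·25 = 89/6
Expected profit = 89/6 − 6 = 53/6

53/6 dollars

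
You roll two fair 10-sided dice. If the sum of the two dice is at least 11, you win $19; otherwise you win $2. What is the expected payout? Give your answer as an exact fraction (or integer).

E[payout] = (9/20)·2 + (11/20)·19 = 227/20

227/20 dollars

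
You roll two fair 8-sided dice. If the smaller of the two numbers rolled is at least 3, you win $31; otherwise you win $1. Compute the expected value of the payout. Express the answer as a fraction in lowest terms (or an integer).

143/8 dollars

E[payout] = (7/16)·1 + (9/16)·31 = 143/8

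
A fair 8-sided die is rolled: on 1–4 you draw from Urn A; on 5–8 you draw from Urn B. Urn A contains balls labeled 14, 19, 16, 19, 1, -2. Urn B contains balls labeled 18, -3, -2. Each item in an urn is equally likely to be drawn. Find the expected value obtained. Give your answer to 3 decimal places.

E[X | Urn A] = (14 + 19 + 16 + 19 + 1 − 2)/6 = 67/6
E[X | Urn B] = (18 − 3 − 2)/3 = 13/3
E[X] = (1/2)·67/6 + (1/2)·13/3 = 31/4 ≈ 7.750

7.750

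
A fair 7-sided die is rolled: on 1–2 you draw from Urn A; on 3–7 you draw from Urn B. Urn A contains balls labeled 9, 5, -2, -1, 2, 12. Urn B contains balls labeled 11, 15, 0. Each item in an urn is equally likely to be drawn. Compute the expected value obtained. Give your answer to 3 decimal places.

7.381

E[X | Urn A] = (9 + 5 − 2 − 1 + 2 + 12)/6 = 25/6
E[X | Urn B] = (11 + 15 + 0)/3 = 26/3
E[X] = (2/7)·25/6 + (5/7)·26/3 = 155/21 ≈ 7.381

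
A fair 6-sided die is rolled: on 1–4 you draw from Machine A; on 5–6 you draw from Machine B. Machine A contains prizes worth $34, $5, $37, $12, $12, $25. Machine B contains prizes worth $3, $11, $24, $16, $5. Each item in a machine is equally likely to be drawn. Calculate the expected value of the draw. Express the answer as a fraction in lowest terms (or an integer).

802/45 dollars

E[X | Machine A] = (34 + 5 + 37 + 12 + 12 + 25)/6 = 125/6
E[X | Machine B] = (3 + 11 + 24 + 16 + 5)/5 = 59/5
E[X] = (2/3)·125/6 + (1/3)·59/5 = 802/45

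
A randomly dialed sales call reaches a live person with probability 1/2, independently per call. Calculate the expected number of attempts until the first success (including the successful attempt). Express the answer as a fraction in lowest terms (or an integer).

For a geometric distribution, E[trials] = 1/p = 1/(1/2) = 2.

2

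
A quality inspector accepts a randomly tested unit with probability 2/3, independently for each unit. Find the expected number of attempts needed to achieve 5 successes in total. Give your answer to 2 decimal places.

By linearity (sum of 5 independent geometric waits), E[trials] = 5/p = 5/(2/3) = 15/2.
≈ 7.50

7.50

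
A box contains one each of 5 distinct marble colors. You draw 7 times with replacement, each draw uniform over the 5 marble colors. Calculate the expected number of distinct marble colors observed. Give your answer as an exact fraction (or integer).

61741/15625

Let Xⱼ=1 if type j appears at least once. P(Xⱼ=1) = 1 − ((5−1)/5)^7 = 61741/78125.
E[#distinct] = 5·61741/78125 = 61741/15625.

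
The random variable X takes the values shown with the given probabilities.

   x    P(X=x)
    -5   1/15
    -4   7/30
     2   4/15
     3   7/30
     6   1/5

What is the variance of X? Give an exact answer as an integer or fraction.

E[X] = (1/15)·(-5) + (7/30)·(-4) + (4/15)·2 + (7/30)·3 + (1/5)·6 = 7/6
E[X²] = (1/15)·25 + (7/30)·16 + (4/15)·4 + (7/30)·9 + (1/5)·36 = 473/30
Var(X) = 473/30 − (7/6)² = 2593/180

2593/180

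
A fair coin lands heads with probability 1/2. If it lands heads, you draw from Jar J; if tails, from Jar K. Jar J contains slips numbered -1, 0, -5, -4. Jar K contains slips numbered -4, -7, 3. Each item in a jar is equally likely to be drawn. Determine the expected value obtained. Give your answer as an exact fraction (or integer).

E[X | Jar J] = (-1 + 0 − 5 − 4)/4 = -5/2
E[X | Jar K] = (-4 − 7 + 3)/3 = -8/3
E[X] = (1/2)·(-5/2) + (1/2)·(-8/3) = -31/12

-31/12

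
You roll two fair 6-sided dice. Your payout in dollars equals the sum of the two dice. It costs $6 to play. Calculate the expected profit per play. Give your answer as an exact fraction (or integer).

Distribution of the sum of the two dice: 2 w.p. 1/36, 3 w.p. 1/18, 4 w.p. 1/12, 5 w.p. 1/9, 6 w.p. 5/36, 7 w.p. 1/6, …
E[payout] = (1/36)·2 + (1/18)·3 + (1/12)·4 + (1/9)·5 + (5/36)·6 + (1/6)·7 + (5/36)·8 + (1/9)·9 + (1/12)·10 + (1/18)·11 + (1/36)·12 = 7
Expected profit = 7 − 6 = 1

$1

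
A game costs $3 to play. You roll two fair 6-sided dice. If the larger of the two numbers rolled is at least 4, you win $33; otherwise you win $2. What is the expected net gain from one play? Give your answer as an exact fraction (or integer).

89/4 dollars

E[payout] = (1/4)·2 + (3/4)·33 = 101/4
Expected profit = 101/4 − 3 = 89/4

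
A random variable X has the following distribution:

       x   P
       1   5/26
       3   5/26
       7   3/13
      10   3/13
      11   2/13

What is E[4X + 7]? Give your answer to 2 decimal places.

E[4x+7] = (5/26)·11 + (5/26)·19 + (3/13)·35 + (3/13)·47 + (2/13)·51
     = 423/13 ≈ 32.54

32.54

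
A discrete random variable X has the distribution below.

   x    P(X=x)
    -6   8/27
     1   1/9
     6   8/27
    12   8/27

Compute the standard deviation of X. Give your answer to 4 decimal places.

E[X] = 11/3, E[X²] = 577/9
Var(X) = E[X²] − (E[X])² = 577/9 − 121/9 = 152/3
SD(X) = √(152/3) ≈ 7.1181

7.1181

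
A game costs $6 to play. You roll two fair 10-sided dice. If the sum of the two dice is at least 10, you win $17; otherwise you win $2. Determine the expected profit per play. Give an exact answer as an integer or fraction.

28/5 dollars

E[payout] = (9/25)·2 + (16/25)·17 = 58/5
Expected profit = 58/5 − 6 = 28/5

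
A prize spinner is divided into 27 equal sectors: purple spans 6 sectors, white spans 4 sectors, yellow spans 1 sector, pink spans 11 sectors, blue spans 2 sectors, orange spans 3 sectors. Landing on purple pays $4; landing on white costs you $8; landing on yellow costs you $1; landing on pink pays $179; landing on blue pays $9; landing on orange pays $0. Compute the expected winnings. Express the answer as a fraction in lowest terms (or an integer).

1978/27 dollars

E[payout] = (6/27)·4 + (4/27)·(-8) + (1/27)·(-1) + (11/27)·179 + (2/27)·9 + (3/27)·0 = 1978/27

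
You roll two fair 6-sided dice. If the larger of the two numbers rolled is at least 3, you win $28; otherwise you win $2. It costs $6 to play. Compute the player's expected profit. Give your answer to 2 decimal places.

$19.11

E[payout] = (1/9)·2 + (8/9)·28 = 226/9
Expected profit = 226/9 − 6 = 172/9 ≈ $19.11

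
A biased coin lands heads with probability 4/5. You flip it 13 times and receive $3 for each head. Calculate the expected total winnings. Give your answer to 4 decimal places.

E[#heads] = 13·4/5 = 52/5 (linearity over flips).
E[winnings] = 3·52/5 = 156/5.
≈ 31.2000

$31.2000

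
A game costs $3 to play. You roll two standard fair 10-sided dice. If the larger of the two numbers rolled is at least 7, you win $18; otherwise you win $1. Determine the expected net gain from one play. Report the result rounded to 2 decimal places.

E[payout] = (9/25)·1 + (16/25)·18 = 297/25
Expected profit = 297/25 − 3 = 222/25 ≈ $8.88

$8.88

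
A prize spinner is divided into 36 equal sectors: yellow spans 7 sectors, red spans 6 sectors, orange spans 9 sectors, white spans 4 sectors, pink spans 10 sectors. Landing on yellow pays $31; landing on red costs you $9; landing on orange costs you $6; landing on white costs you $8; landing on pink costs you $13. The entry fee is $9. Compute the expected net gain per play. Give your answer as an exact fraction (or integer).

E[payout] = (7/36)·31 + (6/36)·(-9) + (9/36)·(-6) + (4/36)·(-8) + (10/36)·(-13) = -53/36
Expected profit = -53/36 − 9 = -377/36

-377/36 dollars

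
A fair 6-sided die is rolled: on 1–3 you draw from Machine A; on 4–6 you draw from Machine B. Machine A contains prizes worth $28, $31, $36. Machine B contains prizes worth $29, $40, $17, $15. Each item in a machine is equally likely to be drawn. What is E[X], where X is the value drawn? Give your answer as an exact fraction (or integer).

E[X | Machine A] = (28 + 31 + 36)/3 = 95/3
E[X | Machine B] = (29 + 40 + 17 + 15)/4 = 101/4
E[X] = (1/2)·95/3 + (1/2)·101/4 = 683/24

683/24 dollars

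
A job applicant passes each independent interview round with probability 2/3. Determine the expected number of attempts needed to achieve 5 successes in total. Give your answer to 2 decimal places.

By linearity (sum of 5 independent geometric waits), E[trials] = 5/p = 5/(2/3) = 15/2.
≈ 7.50

7.50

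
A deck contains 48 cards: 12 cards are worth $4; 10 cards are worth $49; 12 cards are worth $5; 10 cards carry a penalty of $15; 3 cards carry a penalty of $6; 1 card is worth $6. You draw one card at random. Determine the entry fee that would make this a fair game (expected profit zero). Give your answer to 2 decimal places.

$9.08

E[payout] = (12/48)·4 + (10/48)·49 + (12/48)·5 + (10/48)·(-15) + (3/48)·(-6) + (1/48)·6 = 109/12
Fair fee = E[payout] = 109/12 ≈ $9.08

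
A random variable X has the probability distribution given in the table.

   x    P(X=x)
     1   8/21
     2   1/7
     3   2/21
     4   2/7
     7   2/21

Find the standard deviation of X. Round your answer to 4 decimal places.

E[X] = 58/21, E[X²] = 232/21
Var(X) = E[X²] − (E[X])² = 232/21 − 3364/441 = 1508/441
SD(X) = √(1508/441) ≈ 1.8492

1.8492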